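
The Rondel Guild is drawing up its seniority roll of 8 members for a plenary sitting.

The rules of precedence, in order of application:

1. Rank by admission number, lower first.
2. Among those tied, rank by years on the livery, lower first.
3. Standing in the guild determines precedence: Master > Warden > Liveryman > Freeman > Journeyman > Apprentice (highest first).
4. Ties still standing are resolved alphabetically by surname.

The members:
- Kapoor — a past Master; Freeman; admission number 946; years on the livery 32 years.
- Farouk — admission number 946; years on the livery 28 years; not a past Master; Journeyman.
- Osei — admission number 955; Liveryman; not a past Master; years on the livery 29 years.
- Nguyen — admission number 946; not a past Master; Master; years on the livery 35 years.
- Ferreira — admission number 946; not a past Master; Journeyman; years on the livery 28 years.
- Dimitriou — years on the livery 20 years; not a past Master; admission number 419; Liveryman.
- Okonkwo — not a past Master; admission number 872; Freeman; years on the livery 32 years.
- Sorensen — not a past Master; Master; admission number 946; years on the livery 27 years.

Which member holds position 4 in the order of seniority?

By admission number (lower first): Dimitriou (419); then Okonkwo (872); then Sorensen, Farouk, Ferreira, Kapoor and Nguyen (each 946); then Osei (955).
Among Sorensen, Farouk, Ferreira, Kapoor and Nguyen, by years on the livery (lower first): Sorensen (27 years) before Farouk and Ferreira (28 years) before Kapoor (32 years) before Nguyen (35 years).
Farouk and Ferreira are each Journeyman, so the next rule applies.
Among Farouk and Ferreira, alphabetically by surname: Farouk before Ferreira.
Order: Dimitriou, Okonkwo, Sorensen, Farouk, Ferreira, Kapoor, Nguyen, Osei.

Farouk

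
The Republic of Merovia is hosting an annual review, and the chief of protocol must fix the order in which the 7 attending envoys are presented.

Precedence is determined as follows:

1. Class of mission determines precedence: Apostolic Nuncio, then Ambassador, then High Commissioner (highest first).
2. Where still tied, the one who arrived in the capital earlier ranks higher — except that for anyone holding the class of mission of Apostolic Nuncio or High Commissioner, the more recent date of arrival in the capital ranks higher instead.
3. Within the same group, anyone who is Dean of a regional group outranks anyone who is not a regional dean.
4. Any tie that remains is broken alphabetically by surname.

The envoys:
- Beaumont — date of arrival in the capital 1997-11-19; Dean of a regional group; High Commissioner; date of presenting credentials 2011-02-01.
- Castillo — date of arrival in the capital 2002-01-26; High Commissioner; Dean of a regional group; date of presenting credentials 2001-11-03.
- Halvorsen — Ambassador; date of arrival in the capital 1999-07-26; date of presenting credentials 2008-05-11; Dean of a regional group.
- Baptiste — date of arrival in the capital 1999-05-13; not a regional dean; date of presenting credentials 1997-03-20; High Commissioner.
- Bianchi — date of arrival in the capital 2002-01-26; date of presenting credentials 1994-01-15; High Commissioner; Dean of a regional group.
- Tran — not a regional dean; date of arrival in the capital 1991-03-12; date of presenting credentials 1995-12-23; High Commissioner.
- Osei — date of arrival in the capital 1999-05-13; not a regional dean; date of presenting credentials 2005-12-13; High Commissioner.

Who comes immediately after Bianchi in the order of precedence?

By class of mission: Halvorsen (Ambassador); then Bianchi, Castillo, Baptiste, Osei, Beaumont and Tran (High Commissioner).
Among Bianchi, Castillo, Baptiste, Osei, Beaumont and Tran, by date of arrival in the capital (later first) (reversed rule for this group): Bianchi and Castillo (2002-01-26) before Baptiste and Osei (1999-05-13) before Beaumont (1997-11-19) before Tran (1991-03-12).
Bianchi and Castillo are each Dean of a regional group, so the next rule applies.
Among Bianchi and Castillo, alphabetically by surname: Bianchi before Castillo.
Baptiste and Osei are each not a regional dean, so the next rule applies.
Among Baptiste and Osei, alphabetically by surname: Baptiste before Osei.
Order: Halvorsen, Bianchi, Castillo, Baptiste, Osei, Beaumont, Tran.

Castillo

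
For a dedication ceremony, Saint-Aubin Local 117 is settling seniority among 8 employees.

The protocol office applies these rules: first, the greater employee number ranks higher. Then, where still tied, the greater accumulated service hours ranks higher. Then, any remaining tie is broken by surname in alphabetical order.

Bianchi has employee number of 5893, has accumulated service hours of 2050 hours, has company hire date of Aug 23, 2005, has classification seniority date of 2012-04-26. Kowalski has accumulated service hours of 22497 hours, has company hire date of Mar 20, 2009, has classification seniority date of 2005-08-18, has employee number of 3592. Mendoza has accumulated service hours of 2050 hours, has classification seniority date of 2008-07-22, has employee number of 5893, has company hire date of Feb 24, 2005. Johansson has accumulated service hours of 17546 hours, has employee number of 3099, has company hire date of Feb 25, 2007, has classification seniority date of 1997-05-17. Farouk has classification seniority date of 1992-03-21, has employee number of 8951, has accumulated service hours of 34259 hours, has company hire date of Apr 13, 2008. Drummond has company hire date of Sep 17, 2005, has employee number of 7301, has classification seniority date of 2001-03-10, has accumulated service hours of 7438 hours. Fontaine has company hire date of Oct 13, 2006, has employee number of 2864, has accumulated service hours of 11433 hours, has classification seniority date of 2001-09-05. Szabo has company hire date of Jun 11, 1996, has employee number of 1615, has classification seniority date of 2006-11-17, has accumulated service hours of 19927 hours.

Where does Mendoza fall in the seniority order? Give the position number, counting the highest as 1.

4

By employee number (higher first): Farouk (8951); then Drummond (7301); then Bianchi and Mendoza (both 5893); then Kowalski (3592); then Johansson (3099); then Fontaine (2864); then Szabo (1615).
Bianchi and Mendoza both have accumulated service hours 2050 hours, so the next rule applies.
Among Bianchi and Mendoza, alphabetically by surname: Bianchi before Mendoza.
Order: Farouk, Drummond, Bianchi, Mendoza, Kowalski, Johansson, Fontaine, Szabo. So position 4.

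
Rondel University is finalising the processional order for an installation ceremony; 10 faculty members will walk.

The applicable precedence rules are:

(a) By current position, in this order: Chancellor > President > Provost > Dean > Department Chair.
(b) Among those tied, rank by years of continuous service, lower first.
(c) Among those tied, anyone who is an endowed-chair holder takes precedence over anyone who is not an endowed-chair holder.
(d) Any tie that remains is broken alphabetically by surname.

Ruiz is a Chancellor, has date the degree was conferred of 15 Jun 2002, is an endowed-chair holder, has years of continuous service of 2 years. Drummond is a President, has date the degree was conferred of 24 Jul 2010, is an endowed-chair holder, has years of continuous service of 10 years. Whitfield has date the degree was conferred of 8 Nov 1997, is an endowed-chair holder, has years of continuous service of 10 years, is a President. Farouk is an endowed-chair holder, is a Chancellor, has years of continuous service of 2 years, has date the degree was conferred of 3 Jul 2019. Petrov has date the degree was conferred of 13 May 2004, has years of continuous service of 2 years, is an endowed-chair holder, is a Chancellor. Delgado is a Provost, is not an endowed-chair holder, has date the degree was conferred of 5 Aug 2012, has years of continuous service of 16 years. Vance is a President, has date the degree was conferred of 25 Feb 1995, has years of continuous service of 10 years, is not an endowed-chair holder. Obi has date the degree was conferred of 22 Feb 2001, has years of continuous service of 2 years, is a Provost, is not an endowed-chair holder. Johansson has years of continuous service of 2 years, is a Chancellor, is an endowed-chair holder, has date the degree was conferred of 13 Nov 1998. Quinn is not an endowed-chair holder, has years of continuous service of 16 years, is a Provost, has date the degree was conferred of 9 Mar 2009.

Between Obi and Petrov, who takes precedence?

By current position: Farouk, Johansson, Petrov and Ruiz (Chancellor); then Drummond, Whitfield and Vance (President); then Obi, Delgado and Quinn (Provost).
Farouk, Johansson, Petrov and Ruiz all have years of continuous service 2 years, so the next rule applies.
Farouk, Johansson, Petrov and Ruiz are each an endowed-chair holder, so the next rule applies.
Among Farouk, Johansson, Petrov and Ruiz, alphabetically by surname: Farouk before Johansson before Petrov before Ruiz.
Drummond, Whitfield and Vance all have years of continuous service 10 years, so the next rule applies.
Among Drummond, Whitfield and Vance, an endowed-chair holder before not an endowed-chair holder: Drummond and Whitfield (an endowed-chair holder) before Vance (not an endowed-chair holder).
Among Drummond and Whitfield, alphabetically by surname: Drummond before Whitfield.
Among Obi, Delgado and Quinn, by years of continuous service (lower first): Obi (2 years) before Delgado and Quinn (16 years).
Delgado and Quinn are each not an endowed-chair holder, so the next rule applies.
Among Delgado and Quinn, alphabetically by surname: Delgado before Quinn.
So Petrov takes precedence.

Petrov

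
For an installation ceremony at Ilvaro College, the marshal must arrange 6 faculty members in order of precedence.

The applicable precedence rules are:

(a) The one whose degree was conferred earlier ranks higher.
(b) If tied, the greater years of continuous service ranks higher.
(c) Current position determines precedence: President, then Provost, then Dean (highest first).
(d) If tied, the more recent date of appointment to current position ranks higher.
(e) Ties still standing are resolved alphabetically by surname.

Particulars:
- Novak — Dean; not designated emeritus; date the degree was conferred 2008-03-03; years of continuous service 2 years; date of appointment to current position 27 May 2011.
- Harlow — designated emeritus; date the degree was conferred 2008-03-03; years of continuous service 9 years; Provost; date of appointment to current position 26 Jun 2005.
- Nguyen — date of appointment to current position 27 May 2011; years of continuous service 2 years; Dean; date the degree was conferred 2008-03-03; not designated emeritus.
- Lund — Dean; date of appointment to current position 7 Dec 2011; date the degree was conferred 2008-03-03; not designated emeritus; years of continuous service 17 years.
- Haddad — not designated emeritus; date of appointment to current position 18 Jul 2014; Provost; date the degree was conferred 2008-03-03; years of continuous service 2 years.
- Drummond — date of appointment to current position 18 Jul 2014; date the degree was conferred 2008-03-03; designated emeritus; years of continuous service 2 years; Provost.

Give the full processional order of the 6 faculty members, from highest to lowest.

By date the degree was conferred (earlier first): Lund, Harlow, Drummond, Haddad, Nguyen and Novak (each 2008-03-03).
Among Lund, Harlow, Drummond, Haddad, Nguyen and Novak, by years of continuous service (higher first): Lund (17 years) before Harlow (9 years) before Drummond, Haddad, Nguyen and Novak (2 years).
Among Drummond, Haddad, Nguyen and Novak, by current position: Drummond and Haddad (Provost) before Nguyen and Novak (Dean).
Drummond and Haddad both have date of appointment to current position 18 Jul 2014, so the next rule applies.
Among Drummond and Haddad, alphabetically by surname: Drummond before Haddad.
Nguyen and Novak both have date of appointment to current position 27 May 2011, so the next rule applies.
Among Nguyen and Novak, alphabetically by surname: Nguyen before Novak.
Full order: Lund, Harlow, Drummond, Haddad, Nguyen, Novak.

Lund, Harlow, Drummond, Haddad, Nguyen, Novak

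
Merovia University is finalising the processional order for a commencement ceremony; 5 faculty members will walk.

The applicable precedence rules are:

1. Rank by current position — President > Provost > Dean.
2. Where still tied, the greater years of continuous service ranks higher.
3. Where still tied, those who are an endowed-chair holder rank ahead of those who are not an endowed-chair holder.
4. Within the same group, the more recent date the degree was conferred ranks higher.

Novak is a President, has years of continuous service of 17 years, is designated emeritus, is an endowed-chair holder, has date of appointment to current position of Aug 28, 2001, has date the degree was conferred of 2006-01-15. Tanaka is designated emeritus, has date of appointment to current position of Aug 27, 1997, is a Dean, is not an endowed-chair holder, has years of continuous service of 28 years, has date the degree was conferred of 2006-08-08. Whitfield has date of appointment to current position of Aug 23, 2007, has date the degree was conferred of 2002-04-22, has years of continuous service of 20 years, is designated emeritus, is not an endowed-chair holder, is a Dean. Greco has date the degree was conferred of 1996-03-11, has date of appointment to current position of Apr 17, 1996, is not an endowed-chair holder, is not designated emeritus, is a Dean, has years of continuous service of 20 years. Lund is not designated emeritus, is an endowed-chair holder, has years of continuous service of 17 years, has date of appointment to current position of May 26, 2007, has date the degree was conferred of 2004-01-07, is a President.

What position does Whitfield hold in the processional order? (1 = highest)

By current position: Novak and Lund (President); then Tanaka, Whitfield and Greco (Dean).
Novak and Lund both have years of continuous service 17 years, so the next rule applies.
Novak and Lund are each an endowed-chair holder, so the next rule applies.
Among Novak and Lund, by date the degree was conferred (later first): Novak (2006-01-15) before Lund (2004-01-07).
Among Tanaka, Whitfield and Greco, by years of continuous service (higher first): Tanaka (28 years) before Whitfield and Greco (20 years).
Whitfield and Greco are each not an endowed-chair holder, so the next rule applies.
Among Whitfield and Greco, by date the degree was conferred (later first): Whitfield (2002-04-22) before Greco (1996-03-11).
Order: Novak, Lund, Tanaka, Whitfield, Greco. So position 4.

4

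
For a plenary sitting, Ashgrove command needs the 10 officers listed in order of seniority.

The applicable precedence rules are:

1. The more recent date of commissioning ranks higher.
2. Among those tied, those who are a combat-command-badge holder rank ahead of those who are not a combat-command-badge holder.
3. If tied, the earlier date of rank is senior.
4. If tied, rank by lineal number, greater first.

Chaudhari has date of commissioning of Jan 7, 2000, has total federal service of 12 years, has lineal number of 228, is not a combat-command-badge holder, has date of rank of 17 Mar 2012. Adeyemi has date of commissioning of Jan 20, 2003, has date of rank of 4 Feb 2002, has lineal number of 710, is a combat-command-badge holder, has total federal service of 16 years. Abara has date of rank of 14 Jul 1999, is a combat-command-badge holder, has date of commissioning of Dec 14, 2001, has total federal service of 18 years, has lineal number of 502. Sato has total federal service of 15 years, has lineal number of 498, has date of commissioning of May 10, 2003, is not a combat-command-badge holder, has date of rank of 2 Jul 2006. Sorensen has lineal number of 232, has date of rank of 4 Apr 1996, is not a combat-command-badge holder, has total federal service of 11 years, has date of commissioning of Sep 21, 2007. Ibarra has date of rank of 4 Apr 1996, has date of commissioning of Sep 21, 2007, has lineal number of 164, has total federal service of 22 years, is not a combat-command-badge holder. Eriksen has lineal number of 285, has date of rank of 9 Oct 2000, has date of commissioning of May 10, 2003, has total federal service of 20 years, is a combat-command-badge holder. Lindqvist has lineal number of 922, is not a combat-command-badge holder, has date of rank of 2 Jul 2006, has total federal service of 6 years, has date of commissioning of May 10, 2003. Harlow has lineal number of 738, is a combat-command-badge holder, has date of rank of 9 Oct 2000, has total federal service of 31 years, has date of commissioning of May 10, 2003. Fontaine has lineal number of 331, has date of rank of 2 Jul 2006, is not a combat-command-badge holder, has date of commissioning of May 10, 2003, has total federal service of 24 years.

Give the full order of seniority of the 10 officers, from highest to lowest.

Sorensen, Ibarra, Harlow, Eriksen, Lindqvist, Sato, Fontaine, Adeyemi, Abara, Chaudhari

By date of commissioning (later first): Sorensen and Ibarra (both Sep 21, 2007); then Harlow, Eriksen, Lindqvist, Sato and Fontaine (each May 10, 2003); then Adeyemi (Jan 20, 2003); then Abara (Dec 14, 2001); then Chaudhari (Jan 7, 2000).
Sorensen and Ibarra are each not a combat-command-badge holder, so the next rule applies.
Sorensen and Ibarra both have date of rank 4 Apr 1996, so the next rule applies.
Among Sorensen and Ibarra, by lineal number (higher first): Sorensen (232) before Ibarra (164).
Among Harlow, Eriksen, Lindqvist, Sato and Fontaine, a combat-command-badge holder before not a combat-command-badge holder: Harlow and Eriksen (a combat-command-badge holder) before Lindqvist, Sato and Fontaine (not a combat-command-badge holder).
Harlow and Eriksen both have date of rank 9 Oct 2000, so the next rule applies.
Among Harlow and Eriksen, by lineal number (higher first): Harlow (738) before Eriksen (285).
Lindqvist, Sato and Fontaine all have date of rank 2 Jul 2006, so the next rule applies.
Among Lindqvist, Sato and Fontaine, by lineal number (higher first): Lindqvist (922) before Sato (498) before Fontaine (331).
Full order: Sorensen, Ibarra, Harlow, Eriksen, Lindqvist, Sato, Fontaine, Adeyemi, Abara, Chaudhari.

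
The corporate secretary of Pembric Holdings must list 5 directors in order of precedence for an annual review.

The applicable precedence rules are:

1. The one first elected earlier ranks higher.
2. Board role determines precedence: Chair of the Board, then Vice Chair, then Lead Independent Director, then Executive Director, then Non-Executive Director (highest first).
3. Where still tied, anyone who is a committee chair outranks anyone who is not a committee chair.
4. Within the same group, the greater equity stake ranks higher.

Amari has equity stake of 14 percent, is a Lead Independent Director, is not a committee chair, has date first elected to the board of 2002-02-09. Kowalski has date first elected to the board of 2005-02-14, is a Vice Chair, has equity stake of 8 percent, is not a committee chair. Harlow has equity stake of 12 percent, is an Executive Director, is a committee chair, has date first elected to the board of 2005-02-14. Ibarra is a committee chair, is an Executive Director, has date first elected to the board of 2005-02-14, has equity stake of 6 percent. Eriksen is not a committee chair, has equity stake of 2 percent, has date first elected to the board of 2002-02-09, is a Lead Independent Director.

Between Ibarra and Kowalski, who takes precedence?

By date first elected to the board (earlier first): Amari and Eriksen (both 2002-02-09); then Kowalski, Harlow and Ibarra (each 2005-02-14).
Amari and Eriksen are each Lead Independent Director, so the next rule applies.
Amari and Eriksen are each not a committee chair, so the next rule applies.
Among Amari and Eriksen, by equity stake (higher first): Amari (14 percent) before Eriksen (2 percent).
Among Kowalski, Harlow and Ibarra, by board role: Kowalski (Vice Chair) before Harlow and Ibarra (Executive Director).
Harlow and Ibarra are each a committee chair, so the next rule applies.
Among Harlow and Ibarra, by equity stake (higher first): Harlow (12 percent) before Ibarra (6 percent).
So Kowalski takes precedence.

Kowalski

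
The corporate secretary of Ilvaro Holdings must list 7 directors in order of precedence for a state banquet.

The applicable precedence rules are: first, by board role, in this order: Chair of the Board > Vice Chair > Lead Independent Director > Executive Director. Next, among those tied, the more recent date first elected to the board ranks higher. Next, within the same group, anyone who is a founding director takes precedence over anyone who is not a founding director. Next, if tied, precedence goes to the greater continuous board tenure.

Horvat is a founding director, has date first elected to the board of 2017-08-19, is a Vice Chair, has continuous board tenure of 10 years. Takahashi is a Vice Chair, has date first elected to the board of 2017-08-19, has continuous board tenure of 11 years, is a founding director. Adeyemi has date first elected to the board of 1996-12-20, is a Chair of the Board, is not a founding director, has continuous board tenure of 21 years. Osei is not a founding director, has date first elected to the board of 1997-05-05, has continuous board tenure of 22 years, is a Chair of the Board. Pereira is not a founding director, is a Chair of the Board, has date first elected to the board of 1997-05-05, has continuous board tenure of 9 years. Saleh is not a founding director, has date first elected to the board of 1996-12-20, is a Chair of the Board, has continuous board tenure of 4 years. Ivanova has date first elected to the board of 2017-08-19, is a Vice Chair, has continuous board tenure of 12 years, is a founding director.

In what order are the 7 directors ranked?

Osei, Pereira, Adeyemi, Saleh, Ivanova, Takahashi, Horvat

By board role: Osei, Pereira, Adeyemi and Saleh (Chair of the Board); then Ivanova, Takahashi and Horvat (Vice Chair).
Among Osei, Pereira, Adeyemi and Saleh, by date first elected to the board (later first): Osei and Pereira (1997-05-05) before Adeyemi and Saleh (1996-12-20).
Osei and Pereira are each not a founding director, so the next rule applies.
Among Osei and Pereira, by continuous board tenure (higher first): Osei (22 years) before Pereira (9 years).
Adeyemi and Saleh are each not a founding director, so the next rule applies.
Among Adeyemi and Saleh, by continuous board tenure (higher first): Adeyemi (21 years) before Saleh (4 years).
Ivanova, Takahashi and Horvat all have date first elected to the board 2017-08-19, so the next rule applies.
Ivanova, Takahashi and Horvat are each a founding director, so the next rule applies.
Among Ivanova, Takahashi and Horvat, by continuous board tenure (higher first): Ivanova (12 years) before Takahashi (11 years) before Horvat (10 years).
Full order: Osei, Pereira, Adeyemi, Saleh, Ivanova, Takahashi, Horvat.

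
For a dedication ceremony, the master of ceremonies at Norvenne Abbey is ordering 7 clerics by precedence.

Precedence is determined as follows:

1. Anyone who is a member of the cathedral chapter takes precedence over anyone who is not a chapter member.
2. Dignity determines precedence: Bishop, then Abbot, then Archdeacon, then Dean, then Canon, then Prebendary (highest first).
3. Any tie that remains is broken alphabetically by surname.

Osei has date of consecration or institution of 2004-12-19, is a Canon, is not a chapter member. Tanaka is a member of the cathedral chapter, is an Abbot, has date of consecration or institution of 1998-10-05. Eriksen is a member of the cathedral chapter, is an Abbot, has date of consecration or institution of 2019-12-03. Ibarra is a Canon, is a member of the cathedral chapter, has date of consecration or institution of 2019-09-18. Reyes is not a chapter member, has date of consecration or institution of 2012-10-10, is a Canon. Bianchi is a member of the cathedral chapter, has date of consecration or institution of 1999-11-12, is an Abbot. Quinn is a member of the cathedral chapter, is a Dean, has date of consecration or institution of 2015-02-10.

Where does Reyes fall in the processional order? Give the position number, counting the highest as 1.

By the first rule: Bianchi, Eriksen, Tanaka, Quinn and Ibarra (each a member of the cathedral chapter); then Osei and Reyes (both not a chapter member).
Among Bianchi, Eriksen, Tanaka, Quinn and Ibarra, by dignity: Bianchi, Eriksen and Tanaka (Abbot) before Quinn (Dean) before Ibarra (Canon).
Among Bianchi, Eriksen and Tanaka, alphabetically by surname: Bianchi before Eriksen before Tanaka.
Osei and Reyes are each Canon, so the next rule applies.
Among Osei and Reyes, alphabetically by surname: Osei before Reyes.
Order: Bianchi, Eriksen, Tanaka, Quinn, Ibarra, Osei, Reyes. So position 7.

7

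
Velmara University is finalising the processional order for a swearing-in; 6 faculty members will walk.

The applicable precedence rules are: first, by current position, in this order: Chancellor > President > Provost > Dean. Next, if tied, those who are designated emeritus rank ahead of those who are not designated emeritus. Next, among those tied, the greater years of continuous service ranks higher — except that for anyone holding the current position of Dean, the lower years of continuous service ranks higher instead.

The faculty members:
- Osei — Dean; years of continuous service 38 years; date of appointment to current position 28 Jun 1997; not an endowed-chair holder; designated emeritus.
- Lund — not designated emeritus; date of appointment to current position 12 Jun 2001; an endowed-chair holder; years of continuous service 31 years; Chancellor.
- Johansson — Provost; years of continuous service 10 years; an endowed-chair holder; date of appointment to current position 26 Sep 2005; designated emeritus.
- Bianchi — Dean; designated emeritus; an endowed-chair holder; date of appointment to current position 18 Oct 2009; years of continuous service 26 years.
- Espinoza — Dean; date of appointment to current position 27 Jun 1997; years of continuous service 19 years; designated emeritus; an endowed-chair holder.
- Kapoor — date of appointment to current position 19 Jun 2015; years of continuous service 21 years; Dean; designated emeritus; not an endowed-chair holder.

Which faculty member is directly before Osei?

By current position: Lund (Chancellor); then Johansson (Provost); then Espinoza, Kapoor, Bianchi and Osei (Dean).
Espinoza, Kapoor, Bianchi and Osei are each designated emeritus, so the next rule applies.
Among Espinoza, Kapoor, Bianchi and Osei, by years of continuous service (lower first) (reversed rule for this group): Espinoza (19 years) before Kapoor (21 years) before Bianchi (26 years) before Osei (38 years).
Order: Lund, Johansson, Espinoza, Kapoor, Bianchi, Osei.

Bianchi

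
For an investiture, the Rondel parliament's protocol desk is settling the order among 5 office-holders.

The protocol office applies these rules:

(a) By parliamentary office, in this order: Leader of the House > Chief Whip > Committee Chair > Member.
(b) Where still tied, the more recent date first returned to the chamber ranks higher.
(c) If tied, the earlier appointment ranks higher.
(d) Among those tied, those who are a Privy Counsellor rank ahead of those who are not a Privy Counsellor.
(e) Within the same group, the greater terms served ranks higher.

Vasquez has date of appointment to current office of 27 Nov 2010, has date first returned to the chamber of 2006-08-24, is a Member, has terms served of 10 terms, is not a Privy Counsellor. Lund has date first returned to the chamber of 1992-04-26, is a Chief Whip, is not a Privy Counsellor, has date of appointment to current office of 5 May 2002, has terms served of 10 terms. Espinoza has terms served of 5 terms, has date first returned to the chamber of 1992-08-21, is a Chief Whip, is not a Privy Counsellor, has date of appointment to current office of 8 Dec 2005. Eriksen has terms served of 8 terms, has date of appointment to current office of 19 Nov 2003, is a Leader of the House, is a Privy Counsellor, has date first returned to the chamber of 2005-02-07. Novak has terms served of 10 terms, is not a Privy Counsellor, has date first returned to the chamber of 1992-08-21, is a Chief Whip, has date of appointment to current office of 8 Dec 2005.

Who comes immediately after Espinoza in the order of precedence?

Lund

By parliamentary office: Eriksen (Leader of the House); then Novak, Espinoza and Lund (Chief Whip); then Vasquez (Member).
Among Novak, Espinoza and Lund, by date first returned to the chamber (later first): Novak and Espinoza (1992-08-21) before Lund (1992-04-26).
Novak and Espinoza both have date of appointment to current office 8 Dec 2005, so the next rule applies.
Novak and Espinoza are each not a Privy Counsellor, so the next rule applies.
Among Novak and Espinoza, by terms served (higher first): Novak (10 terms) before Espinoza (5 terms).
Order: Eriksen, Novak, Espinoza, Lund, Vasquez.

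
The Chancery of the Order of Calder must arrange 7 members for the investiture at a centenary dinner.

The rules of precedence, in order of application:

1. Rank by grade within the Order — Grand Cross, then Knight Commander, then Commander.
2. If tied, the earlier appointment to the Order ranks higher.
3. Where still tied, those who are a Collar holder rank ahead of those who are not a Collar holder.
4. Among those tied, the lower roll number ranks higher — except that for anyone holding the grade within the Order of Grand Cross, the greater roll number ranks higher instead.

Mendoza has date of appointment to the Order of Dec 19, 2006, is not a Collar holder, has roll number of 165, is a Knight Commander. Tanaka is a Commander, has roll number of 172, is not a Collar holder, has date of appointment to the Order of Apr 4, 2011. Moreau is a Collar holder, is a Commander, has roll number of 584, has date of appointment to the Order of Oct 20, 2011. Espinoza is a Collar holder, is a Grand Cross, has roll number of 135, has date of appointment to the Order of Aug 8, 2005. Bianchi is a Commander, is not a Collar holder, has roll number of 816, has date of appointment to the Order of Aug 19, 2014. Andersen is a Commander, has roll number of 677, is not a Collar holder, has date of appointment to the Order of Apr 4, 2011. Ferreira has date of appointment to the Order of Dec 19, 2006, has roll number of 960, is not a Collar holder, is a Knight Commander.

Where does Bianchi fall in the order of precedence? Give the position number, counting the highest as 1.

By grade within the Order: Espinoza (Grand Cross); then Mendoza and Ferreira (Knight Commander); then Tanaka, Andersen, Moreau and Bianchi (Commander).
Mendoza and Ferreira both have date of appointment to the Order Dec 19, 2006, so the next rule applies.
Mendoza and Ferreira are each not a Collar holder, so the next rule applies.
Among Mendoza and Ferreira, by roll number (lower first): Mendoza (165) before Ferreira (960).
Among Tanaka, Andersen, Moreau and Bianchi, by date of appointment to the Order (earlier first): Tanaka and Andersen (Apr 4, 2011) before Moreau (Oct 20, 2011) before Bianchi (Aug 19, 2014).
Tanaka and Andersen are each not a Collar holder, so the next rule applies.
Among Tanaka and Andersen, by roll number (lower first): Tanaka (172) before Andersen (677).
Order: Espinoza, Mendoza, Ferreira, Tanaka, Andersen, Moreau, Bianchi. So position 7.

7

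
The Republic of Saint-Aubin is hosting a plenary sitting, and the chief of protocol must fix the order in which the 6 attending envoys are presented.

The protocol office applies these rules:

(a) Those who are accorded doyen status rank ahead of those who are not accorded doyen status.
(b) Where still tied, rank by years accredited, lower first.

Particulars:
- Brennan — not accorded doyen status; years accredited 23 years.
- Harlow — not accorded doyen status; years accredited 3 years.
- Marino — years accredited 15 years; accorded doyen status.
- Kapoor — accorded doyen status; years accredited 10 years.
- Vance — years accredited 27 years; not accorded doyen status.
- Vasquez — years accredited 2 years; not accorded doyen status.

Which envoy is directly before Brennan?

By the first rule: Kapoor and Marino (both accorded doyen status); then Vasquez, Harlow, Brennan and Vance (each not accorded doyen status).
Among Kapoor and Marino, by years accredited (lower first): Kapoor (10 years) before Marino (15 years).
Among Vasquez, Harlow, Brennan and Vance, by years accredited (lower first): Vasquez (2 years) before Harlow (3 years) before Brennan (23 years) before Vance (27 years).
Order: Kapoor, Marino, Vasquez, Harlow, Brennan, Vance.

Harlow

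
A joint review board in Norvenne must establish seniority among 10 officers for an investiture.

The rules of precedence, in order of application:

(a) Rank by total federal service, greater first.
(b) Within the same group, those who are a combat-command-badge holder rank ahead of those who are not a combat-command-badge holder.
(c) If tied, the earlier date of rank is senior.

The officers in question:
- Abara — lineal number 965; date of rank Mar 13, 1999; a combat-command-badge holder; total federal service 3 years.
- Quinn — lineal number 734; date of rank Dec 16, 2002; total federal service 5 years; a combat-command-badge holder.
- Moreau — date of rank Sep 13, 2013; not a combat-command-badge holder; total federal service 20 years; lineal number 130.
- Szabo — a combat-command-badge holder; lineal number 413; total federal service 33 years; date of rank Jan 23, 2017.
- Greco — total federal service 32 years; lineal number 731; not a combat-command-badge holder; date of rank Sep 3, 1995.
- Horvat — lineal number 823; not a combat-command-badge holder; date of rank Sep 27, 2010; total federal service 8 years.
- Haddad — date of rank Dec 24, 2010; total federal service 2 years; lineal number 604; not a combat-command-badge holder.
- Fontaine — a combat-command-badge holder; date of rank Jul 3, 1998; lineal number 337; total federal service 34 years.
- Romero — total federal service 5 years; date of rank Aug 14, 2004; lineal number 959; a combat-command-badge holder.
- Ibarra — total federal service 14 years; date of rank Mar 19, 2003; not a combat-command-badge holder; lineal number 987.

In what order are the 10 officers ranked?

Fontaine, Szabo, Greco, Moreau, Ibarra, Horvat, Quinn, Romero, Abara, Haddad

By total federal service (higher first): Fontaine (34 years); then Szabo (33 years); then Greco (32 years); then Moreau (20 years); then Ibarra (14 years); then Horvat (8 years); then Quinn and Romero (both 5 years); then Abara (3 years); then Haddad (2 years).
Quinn and Romero are each a combat-command-badge holder, so the next rule applies.
Among Quinn and Romero, by date of rank (earlier first): Quinn (Dec 16, 2002) before Romero (Aug 14, 2004).
Full order: Fontaine, Szabo, Greco, Moreau, Ibarra, Horvat, Quinn, Romero, Abara, Haddad.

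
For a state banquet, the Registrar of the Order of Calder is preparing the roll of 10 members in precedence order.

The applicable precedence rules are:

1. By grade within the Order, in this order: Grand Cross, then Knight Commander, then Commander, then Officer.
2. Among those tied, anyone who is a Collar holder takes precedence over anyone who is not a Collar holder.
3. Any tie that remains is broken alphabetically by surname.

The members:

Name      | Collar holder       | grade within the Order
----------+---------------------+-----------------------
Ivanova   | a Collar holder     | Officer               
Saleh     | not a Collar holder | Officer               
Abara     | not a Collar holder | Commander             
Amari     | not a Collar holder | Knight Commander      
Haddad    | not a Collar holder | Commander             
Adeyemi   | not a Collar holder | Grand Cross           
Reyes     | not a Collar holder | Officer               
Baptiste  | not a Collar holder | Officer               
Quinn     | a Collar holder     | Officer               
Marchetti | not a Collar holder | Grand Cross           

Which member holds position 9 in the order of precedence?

Reyes

By grade within the Order: Adeyemi and Marchetti (Grand Cross); then Amari (Knight Commander); then Abara and Haddad (Commander); then Ivanova, Quinn, Baptiste, Reyes and Saleh (Officer).
Adeyemi and Marchetti are each not a Collar holder, so the next rule applies.
Among Adeyemi and Marchetti, alphabetically by surname: Adeyemi before Marchetti.
Abara and Haddad are each not a Collar holder, so the next rule applies.
Among Abara and Haddad, alphabetically by surname: Abara before Haddad.
Among Ivanova, Quinn, Baptiste, Reyes and Saleh, a Collar holder before not a Collar holder: Ivanova and Quinn (a Collar holder) before Baptiste, Reyes and Saleh (not a Collar holder).
Among Ivanova and Quinn, alphabetically by surname: Ivanova before Quinn.
Among Baptiste, Reyes and Saleh, alphabetically by surname: Baptiste before Reyes before Saleh.
Order: Adeyemi, Marchetti, Amari, Abara, Haddad, Ivanova, Quinn, Baptiste, Reyes, Saleh.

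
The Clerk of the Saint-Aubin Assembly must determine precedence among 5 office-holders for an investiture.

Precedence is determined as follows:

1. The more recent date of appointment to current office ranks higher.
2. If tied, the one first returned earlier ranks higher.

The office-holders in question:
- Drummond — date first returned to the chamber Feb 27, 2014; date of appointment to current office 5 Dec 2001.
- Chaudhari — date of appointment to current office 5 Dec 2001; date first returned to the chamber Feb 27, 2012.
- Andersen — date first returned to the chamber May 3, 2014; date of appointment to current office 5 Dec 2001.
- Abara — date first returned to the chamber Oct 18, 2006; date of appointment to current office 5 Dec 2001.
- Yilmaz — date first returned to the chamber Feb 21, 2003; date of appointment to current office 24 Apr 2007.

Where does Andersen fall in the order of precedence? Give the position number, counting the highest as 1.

By date of appointment to current office (later first): Yilmaz (24 Apr 2007); then Abara, Chaudhari, Drummond and Andersen (each 5 Dec 2001).
Among Abara, Chaudhari, Drummond and Andersen, by date first returned to the chamber (earlier first): Abara (Oct 18, 2006) before Chaudhari (Feb 27, 2012) before Drummond (Feb 27, 2014) before Andersen (May 3, 2014).
Order: Yilmaz, Abara, Chaudhari, Drummond, Andersen. So position 5.

5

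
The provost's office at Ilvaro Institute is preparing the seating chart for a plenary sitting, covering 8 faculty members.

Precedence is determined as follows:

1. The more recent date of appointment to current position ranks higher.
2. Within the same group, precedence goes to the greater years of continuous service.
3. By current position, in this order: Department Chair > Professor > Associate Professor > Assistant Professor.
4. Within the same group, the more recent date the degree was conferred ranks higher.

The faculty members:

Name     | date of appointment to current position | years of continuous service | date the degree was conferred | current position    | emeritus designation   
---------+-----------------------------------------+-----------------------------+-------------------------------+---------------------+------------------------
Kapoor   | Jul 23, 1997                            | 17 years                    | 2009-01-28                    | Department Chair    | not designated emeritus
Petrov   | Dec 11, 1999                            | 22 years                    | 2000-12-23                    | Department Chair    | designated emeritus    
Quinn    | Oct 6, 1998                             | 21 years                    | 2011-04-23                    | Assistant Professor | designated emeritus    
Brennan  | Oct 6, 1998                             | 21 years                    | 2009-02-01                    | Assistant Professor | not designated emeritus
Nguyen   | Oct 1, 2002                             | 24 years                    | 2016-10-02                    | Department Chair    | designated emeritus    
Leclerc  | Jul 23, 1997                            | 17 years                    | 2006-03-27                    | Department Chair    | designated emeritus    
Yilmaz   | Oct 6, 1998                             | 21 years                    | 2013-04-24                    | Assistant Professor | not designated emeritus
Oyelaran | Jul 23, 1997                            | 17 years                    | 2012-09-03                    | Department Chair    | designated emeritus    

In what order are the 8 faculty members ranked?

Nguyen, Petrov, Yilmaz, Quinn, Brennan, Oyelaran, Kapoor, Leclerc

By date of appointment to current position (later first): Nguyen (Oct 1, 2002); then Petrov (Dec 11, 1999); then Yilmaz, Quinn and Brennan (each Oct 6, 1998); then Oyelaran, Kapoor and Leclerc (each Jul 23, 1997).
Yilmaz, Quinn and Brennan all have years of continuous service 21 years, so the next rule applies.
Yilmaz, Quinn and Brennan are each Assistant Professor, so the next rule applies.
Among Yilmaz, Quinn and Brennan, by date the degree was conferred (later first): Yilmaz (2013-04-24) before Quinn (2011-04-23) before Brennan (2009-02-01).
Oyelaran, Kapoor and Leclerc all have years of continuous service 17 years, so the next rule applies.
Oyelaran, Kapoor and Leclerc are each Department Chair, so the next rule applies.
Among Oyelaran, Kapoor and Leclerc, by date the degree was conferred (later first): Oyelaran (2012-09-03) before Kapoor (2009-01-28) before Leclerc (2006-03-27).
Full order: Nguyen, Petrov, Yilmaz, Quinn, Brennan, Oyelaran, Kapoor, Leclerc.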